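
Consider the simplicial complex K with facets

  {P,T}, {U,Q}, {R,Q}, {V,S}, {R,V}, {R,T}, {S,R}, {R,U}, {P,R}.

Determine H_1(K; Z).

We work with the vertex ordering P < Q < R < S < T < U < V. The simplices of K, each written with vertices in increasing order, are:

  0-simplices (7): P, Q, R, S, T, U, V
  1-simplices (9): PR, PT, QR, QU, RS, RT, RU, RV, SV

so the chain groups are C_0 ≅ Z^7, C_1 ≅ Z^9.

The boundary map ∂_1: C_1 → C_0 maps an edge to its endpoints' difference, ∂[p,q] = q − p. For instance
  ∂PR = R − P.
This gives a 7×9 integer matrix of rank 6; reducing to Smith normal form yields diagonal entries (1,1,1,1,1,1).

Computing H_k = (kernel of ∂_k) / (image of ∂_{k+1}):

  H_1: rank ker ∂_1 − rank ∂_2 = (9 − 6) − 0 = 3, and there is no ∂_2, so H_1 ≅ Z^3.

H_1 ≅ Z^3.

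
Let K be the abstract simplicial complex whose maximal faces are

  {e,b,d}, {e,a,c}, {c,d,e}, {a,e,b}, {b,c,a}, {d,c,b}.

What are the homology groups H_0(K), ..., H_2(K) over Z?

Fix the vertex order a < b < c < d < e and write every simplex with vertices in increasing order. Then dim K = 2 and the simplices of K are:

  0-simplices (5): a, b, c, d, e
  1-simplices (9): ab, ac, ae, bc, bd, be, cd, ce, de
  2-simplices (6): abc, abe, ace, bcd, bde, cde

giving chain groups C_0 ≅ Z^5, C_1 ≅ Z^9, C_2 ≅ Z^6.

Boundary ∂_1: C_1 → C_0 maps an edge to its endpoints' difference, ∂[p,q] = q − p.
The 5×9 boundary matrix has rank 4 and Smith normal form diag(1,1,1,1).

∂_2: C_2 → C_1 acts by ∂[p,q,r] = [q,r] − [p,r] + [p,q]. For instance
  ∂bde = de − be + bd,
  ∂ace = ce − ae + ac.
As a 9×6 matrix over Z this has rank 5, with invariant factors (1,1,1,1,1).

Reading off H_k = ker ∂_k / im ∂_{k+1}:

  H_0: rank C_0 − rank ∂_1 = 5 − 4 = 1, and the invariant factors of ∂_1 are all 1, so H_0 = Z.
  H_1: rank ker ∂_1 − rank ∂_2 = (9 − 4) − 5 = 0, and the invariant factors of ∂_2 are all 1, so H_1 = 0.
  H_2: rank ker ∂_2 − rank ∂_3 = (6 − 5) − 0 = 1, and there is no ∂_3, so H_2 = Z.

H_0 ≅ Z,  H_1 = 0,  H_2 ≅ Z.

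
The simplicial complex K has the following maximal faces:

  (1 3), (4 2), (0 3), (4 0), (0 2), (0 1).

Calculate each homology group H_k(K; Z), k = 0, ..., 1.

H_0 ≅ Z,  H_1 ≅ Z^2.

Fix the vertex order 0 < 1 < 2 < 3 < 4 and write every simplex with vertices in increasing order. Then dim K = 1 and the simplices of K are:

  0-simplices (5): [0], [1], [2], [3], [4]
  1-simplices (6): [0,1], [0,2], [0,3], [0,4], [1,3], [2,4]

so the chain groups are C_0 ≅ Z^5, C_1 ≅ Z^6.

Boundary ∂_1: C_1 → C_0 maps an edge to its endpoints' difference, ∂[p,q] = q − p. For instance
  ∂[0,1] = [1] − [0].
The resulting 5×6 matrix has rank 4, and its Smith normal form has invariant factors (1,1,1,1).

Now H_k = ker ∂_k / im ∂_{k+1}, so:

  H_0: rank C_0 − rank ∂_1 = 5 − 4 = 1, and the invariant factors of ∂_1 are all 1, so H_0 = Z.
  H_1: rank ker ∂_1 − rank ∂_2 = (6 − 4) − 0 = 2, and there is no ∂_2, so H_1 = Z^2.

As a check, the Euler characteristic is 5 − 6 = -1, which agrees with 1 − 2 = -1.
(K is a triangulation of a wedge of 2 circles.)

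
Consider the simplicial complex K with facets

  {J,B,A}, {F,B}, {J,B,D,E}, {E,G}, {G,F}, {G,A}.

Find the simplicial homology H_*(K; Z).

Fix the vertex order A < B < D < E < F < G < J and write every simplex with vertices in increasing order. Then dim K = 3 and the simplices of K are:

  0-simplices (7): A, B, D, E, F, G, J
  1-simplices (12): AB, AG, AJ, BD, BE, BF, BJ, DE, DJ, EG, EJ, FG
  2-simplices (5): ABJ, BDE, BDJ, BEJ, DEJ
  3-simplices (1): BDEJ

Hence C_0 ≅ Z^7, C_1 ≅ Z^12, C_2 ≅ Z^5, C_3 ≅ Z^1.

Boundary ∂_1: C_1 → C_0 maps an edge to its endpoints' difference, ∂[p,q] = q − p. For instance
  ∂DE = E − D.
As a 7×12 matrix over Z this has rank 6, with invariant factors (1,1,1,1,1,1).

Boundary ∂_2: C_2 → C_1 sends each 2-simplex [p,q,r] to [q,r] − [p,r] + [p,q]. For instance
  ∂BEJ = EJ − BJ + BE,
  ∂ABJ = BJ − AJ + AB.
The 12×5 boundary matrix has rank 4 and Smith normal form diag(1,1,1,1).

∂_3: C_3 → C_2 sends each 3-simplex σ to the alternating sum Σ_i (−1)^i (σ with its i-th vertex removed). For instance
  ∂BDEJ = DEJ − BEJ + BDJ − BDE.
As a 5×1 matrix over Z this has rank 1, with invariant factors (1).

Computing H_k = (kernel of ∂_k) / (image of ∂_{k+1}):

  H_0: rank C_0 − rank ∂_1 = 7 − 6 = 1, and the invariant factors of ∂_1 are all 1, so H_0 ≅ Z.
  H_1: rank ker ∂_1 − rank ∂_2 = (12 − 6) − 4 = 2, and the invariant factors of ∂_2 are all 1, so H_1 ≅ Z^2.
  H_2: rank ker ∂_2 − rank ∂_3 = (5 − 4) − 1 = 0, and the invariant factors of ∂_3 are all 1, so H_2 ≅ 0.
  H_3: rank ker ∂_3 − rank ∂_4 = (1 − 1) − 0 = 0, and there is no ∂_4, so H_3 ≅ 0.

As a check, the Euler characteristic is 7 − 12 + 5 − 1 = -1, which agrees with 1 − 2 + 0 − 0 = -1.

H_0 = Z,  H_1 = Z^2,  H_2 = 0,  H_3 = 0.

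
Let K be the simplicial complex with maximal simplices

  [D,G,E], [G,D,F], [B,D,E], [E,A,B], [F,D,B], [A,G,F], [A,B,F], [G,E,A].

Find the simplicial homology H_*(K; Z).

H_0 = Z,  H_1 = 0,  H_2 = Z.

Order the vertices as A < B < D < E < F < G. Listing each simplex with vertices in this order, K has dimension 2 with simplices:

  0-simplices (6): A, B, D, E, F, G
  1-simplices (12): AB, AE, AF, AG, BD, BE, BF, DE, DF, DG, EG, FG
  2-simplices (8): ABE, ABF, AEG, AFG, BDE, BDF, DEG, DFG

so the chain groups are C_0 ≅ Z^6, C_1 ≅ Z^12, C_2 ≅ Z^8.

The boundary map ∂_1: C_1 → C_0 is given by ∂[p,q] = [q] − [p]. For instance
  ∂BE = E − B.
The 6×12 boundary matrix has rank 5 and Smith normal form diag(1,1,1,1,1).

Boundary ∂_2: C_2 → C_1 acts by ∂[p,q,r] = [q,r] − [p,r] + [p,q]. For instance
  ∂BDF = DF − BF + BD,
  ∂AEG = EG − AG + AE.
This gives a 12×8 integer matrix of rank 7; reducing to Smith normal form yields diagonal entries (1,1,1,1,1,1,1).

Reading off H_k = ker ∂_k / im ∂_{k+1}:

  H_0: rank C_0 − rank ∂_1 = 6 − 5 = 1, and the invariant factors of ∂_1 are all 1, so H_0 = Z.
  H_1: rank ker ∂_1 − rank ∂_2 = (12 − 5) − 7 = 0, and the invariant factors of ∂_2 are all 1, so H_1 = 0.
  H_2: rank ker ∂_2 − rank ∂_3 = (8 − 7) − 0 = 1, and there is no ∂_3, so H_2 = Z.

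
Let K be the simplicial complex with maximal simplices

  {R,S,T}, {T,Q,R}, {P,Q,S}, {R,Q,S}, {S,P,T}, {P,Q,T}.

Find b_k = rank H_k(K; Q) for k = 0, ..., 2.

Order the vertices as P < Q < R < S < T. Listing each simplex with vertices in this order, K has dimension 2 with simplices:

  0-simplices (5): P, Q, R, S, T
  1-simplices (9): PQ, PS, PT, QR, QS, QT, RS, RT, ST
  2-simplices (6): PQS, PQT, PST, QRS, QRT, RST

giving chain groups C_0 ≅ Z^5, C_1 ≅ Z^9, C_2 ≅ Z^6.

∂_1: C_1 → C_0 is given by ∂[p,q] = [q] − [p]. For instance
  ∂PT = T − P.
This gives a 5×9 integer matrix of rank 4; reducing to Smith normal form yields diagonal entries (1,1,1,1).

The boundary map ∂_2: C_2 → C_1 maps a triangle to the signed sum of its edges. For instance
  ∂QRS = RS − QS + QR,
  ∂RST = ST − RT + RS.
The 9×6 boundary matrix has rank 5 and Smith normal form diag(1,1,1,1,1).

Now H_k = ker ∂_k / im ∂_{k+1}, so:

  H_0: rank C_0 − rank ∂_1 = 5 − 4 = 1, and the invariant factors of ∂_1 are all 1, so H_0 ≅ Z.
  H_1: rank ker ∂_1 − rank ∂_2 = (9 − 4) − 5 = 0, and the invariant factors of ∂_2 are all 1, so H_1 ≅ 0.
  H_2: rank ker ∂_2 − rank ∂_3 = (6 − 5) − 0 = 1, and there is no ∂_3, so H_2 ≅ Z.

(K is a triangulation of the 2-sphere S^2.)

Hence the Betti numbers are b_0 = 1, b_1 = 0, b_2 = 1.

b_0 = 1, b_1 = 0, b_2 = 1.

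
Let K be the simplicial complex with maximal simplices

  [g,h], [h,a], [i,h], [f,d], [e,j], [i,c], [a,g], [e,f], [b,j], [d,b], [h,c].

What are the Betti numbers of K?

We work with the vertex ordering a < b < c < d < e < f < g < h < i < j. The simplices of K, each written with vertices in increasing order, are:

  0-simplices (10): a, b, c, d, e, f, g, h, i, j
  1-simplices (11): ag, ah, bd, bj, ch, ci, df, ef, ej, gh, hi

Hence C_0 ≅ Z^10, C_1 ≅ Z^11.

Boundary ∂_1: C_1 → C_0 is given by ∂[p,q] = [q] − [p]. For instance
  ∂bj = j − b.
The resulting 10×11 matrix has rank 8, and its Smith normal form has invariant factors (1,1,1,1,1,1,1,1).

Now H_k = ker ∂_k / im ∂_{k+1}, so:

  H_0: rank C_0 − rank ∂_1 = 10 − 8 = 2, and the invariant factors of ∂_1 are all 1, so H_0 = Z^2.
  H_1: rank ker ∂_1 − rank ∂_2 = (11 − 8) − 0 = 3, and there is no ∂_2, so H_1 = Z^3.

(K is a triangulation of the disjoint union of a wedge of 2 circles and the circle S^1.)

Hence the Betti numbers are b_0 = 2, b_1 = 3.

b_0 = 2, b_1 = 3.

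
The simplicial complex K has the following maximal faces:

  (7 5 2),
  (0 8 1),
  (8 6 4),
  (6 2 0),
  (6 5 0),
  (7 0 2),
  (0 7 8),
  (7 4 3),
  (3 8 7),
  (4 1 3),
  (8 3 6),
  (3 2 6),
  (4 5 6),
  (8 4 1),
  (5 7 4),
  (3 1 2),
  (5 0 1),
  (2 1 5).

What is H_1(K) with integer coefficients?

K has 9 vertices, 27 edges, 18 triangles.
rank ∂_1 = 8, rank ∂_2 = 18 ⇒ b_1 = 27 − 8 − 18 = 1; ∂_2 has invariant factor(s) [2] giving torsion. So H_1 ≅ Z ⊕ Z/2Z.

H_1 ≅ Z ⊕ Z/2Z.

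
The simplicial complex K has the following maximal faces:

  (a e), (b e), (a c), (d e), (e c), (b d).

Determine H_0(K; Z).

Fix the vertex order a < b < c < d < e and write every simplex with vertices in increasing order. Then dim K = 1 and the simplices of K are:

  0-simplices (5): a, b, c, d, e
  1-simplices (6): ac, ae, bd, be, ce, de

giving chain groups C_0 ≅ Z^5, C_1 ≅ Z^6.

The boundary map ∂_1: C_1 → C_0 is given by ∂[p,q] = [q] − [p]. For instance
  ∂ce = e − c.
As a 5×6 matrix over Z this has rank 4, with invariant factors (1,1,1,1).

From H_k ≅ ker(∂_k) / im(∂_{k+1}) we obtain:

  H_0: rank C_0 − rank ∂_1 = 5 − 4 = 1, and the invariant factors of ∂_1 are all 1, so H_0 ≅ Z.

(K is a triangulation of a wedge of 2 circles.)

H_0 = Z.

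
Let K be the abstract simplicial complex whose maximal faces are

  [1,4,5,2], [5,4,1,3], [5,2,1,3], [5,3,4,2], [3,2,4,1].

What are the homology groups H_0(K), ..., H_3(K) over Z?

We work with the vertex ordering 1 < 2 < 3 < 4 < 5. The simplices of K, each written with vertices in increasing order, are:

  0-simplices (5): [1], [2], [3], [4], [5]
  1-simplices (10): [1,2], [1,3], [1,4], [1,5], [2,3], [2,4], [2,5], [3,4], [3,5], [4,5]
  2-simplices (10): [1,2,3], [1,2,4], [1,2,5], [1,3,4], [1,3,5], [1,4,5], [2,3,4], [2,3,5], [2,4,5], [3,4,5]
  3-simplices (5): [1,2,3,4], [1,2,3,5], [1,2,4,5], [1,3,4,5], [2,3,4,5]

so the chain groups are C_0 ≅ Z^5, C_1 ≅ Z^10, C_2 ≅ Z^10, C_3 ≅ Z^5.

The boundary map ∂_1: C_1 → C_0 sends each edge [p,q] (with p < q) to q − p. For instance
  ∂[1,4] = [4] − [1].
As a 5×10 matrix over Z this has rank 4, with invariant factors (1,1,1,1).

The boundary map ∂_2: C_2 → C_1 sends each 2-simplex [p,q,r] to [q,r] − [p,r] + [p,q]. For instance
  ∂[2,3,4] = [3,4] − [2,4] + [2,3],
  ∂[3,4,5] = [4,5] − [3,5] + [3,4].
This gives a 10×10 integer matrix of rank 6; reducing to Smith normal form yields diagonal entries (1,1,1,1,1,1).

∂_3: C_3 → C_2 sends each 3-simplex σ to the alternating sum Σ_i (−1)^i (σ with its i-th vertex removed). For instance
  ∂[2,3,4,5] = [3,4,5] − [2,4,5] + [2,3,5] − [2,3,4],
  ∂[1,2,3,5] = [2,3,5] − [1,3,5] + [1,2,5] − [1,2,3].
The 10×5 boundary matrix has rank 4 and Smith normal form diag(1,1,1,1).

Reading off H_k = ker ∂_k / im ∂_{k+1}:

  H_0: rank C_0 − rank ∂_1 = 5 − 4 = 1, and the invariant factors of ∂_1 are all 1, so H_0 ≅ Z.
  H_1: rank ker ∂_1 − rank ∂_2 = (10 − 4) − 6 = 0, and the invariant factors of ∂_2 are all 1, so H_1 ≅ 0.
  H_2: rank ker ∂_2 − rank ∂_3 = (10 − 6) − 4 = 0, and the invariant factors of ∂_3 are all 1, so H_2 ≅ 0.
  H_3: rank ker ∂_3 − rank ∂_4 = (5 − 4) − 0 = 1, and there is no ∂_4, so H_3 ≅ Z.

As a check, the Euler characteristic is 5 − 10 + 10 − 5 = 0, which agrees with 1 − 0 + 0 − 1 = 0.
(K is a triangulation of the 3-sphere S^3.)

H_0 = Z,  H_1 = 0,  H_2 = 0,  H_3 = Z.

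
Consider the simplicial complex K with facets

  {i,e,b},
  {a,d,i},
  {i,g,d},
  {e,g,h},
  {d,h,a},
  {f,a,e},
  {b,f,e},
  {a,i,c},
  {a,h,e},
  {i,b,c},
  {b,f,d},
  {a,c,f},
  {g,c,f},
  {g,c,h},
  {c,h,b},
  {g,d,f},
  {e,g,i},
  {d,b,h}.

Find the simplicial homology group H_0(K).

Take the total order a < b < c < d < e < f < g < h < i on the vertex set. Then K (dimension 2) consists of the simplices:

  0-simplices (9): a, b, c, d, e, f, g, h, i
  1-simplices (27): ac, ad, ae, af, ah, ai, bc, bd, be, bf, bh, bi, cf, cg, ch, ci, df, dg, dh, di, ef, eg, eh, ei, fg, gh, gi
  2-simplices (18): acf, aci, adh, adi, aef, aeh, bch, bci, bdf, bdh, bef, bei, cfg, cgh, dfg, dgi, egh, egi

giving chain groups C_0 ≅ Z^9, C_1 ≅ Z^27, C_2 ≅ Z^18.

Boundary ∂_1: C_1 → C_0 maps an edge to its endpoints' difference, ∂[p,q] = q − p. For instance
  ∂eg = g − e.
The resulting 9×27 matrix has rank 8, and its Smith normal form has invariant factors (1,1,1,1,1,1,1,1).

∂_2: C_2 → C_1 acts by ∂[p,q,r] = [q,r] − [p,r] + [p,q]. For instance
  ∂bei = ei − bi + be,
  ∂bdh = dh − bh + bd.
As a 27×18 matrix over Z this has rank 17, with invariant factors (1,1,1,1,1,1,1,1,1,1,1,1,1,1,1,1,1).

Reading off H_k = ker ∂_k / im ∂_{k+1}:

  H_0: rank C_0 − rank ∂_1 = 9 − 8 = 1, and the invariant factors of ∂_1 are all 1, so H_0 = Z.

(K is a triangulation of the torus T^2.)

H_0 ≅ Z.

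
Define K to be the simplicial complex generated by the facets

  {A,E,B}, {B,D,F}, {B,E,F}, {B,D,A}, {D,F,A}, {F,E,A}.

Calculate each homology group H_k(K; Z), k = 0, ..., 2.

We work with the vertex ordering A < B < D < E < F. The simplices of K, each written with vertices in increasing order, are:

  0-simplices (5): A, B, D, E, F
  1-simplices (9): AB, AD, AE, AF, BD, BE, BF, DF, EF
  2-simplices (6): ABD, ABE, ADF, AEF, BDF, BEF

so the chain groups are C_0 ≅ Z^5, C_1 ≅ Z^9, C_2 ≅ Z^6.

Boundary ∂_1: C_1 → C_0 sends each edge [p,q] (with p < q) to q − p.
The 5×9 boundary matrix has rank 4 and Smith normal form diag(1,1,1,1).

The boundary map ∂_2: C_2 → C_1 acts by ∂[p,q,r] = [q,r] − [p,r] + [p,q]. For instance
  ∂BEF = EF − BF + BE,
  ∂ABD = BD − AD + AB.
As a 9×6 matrix over Z this has rank 5, with invariant factors (1,1,1,1,1).

Computing H_k = (kernel of ∂_k) / (image of ∂_{k+1}):

  H_0: rank C_0 − rank ∂_1 = 5 − 4 = 1, and the invariant factors of ∂_1 are all 1, so H_0 ≅ Z.
  H_1: rank ker ∂_1 − rank ∂_2 = (9 − 4) − 5 = 0, and the invariant factors of ∂_2 are all 1, so H_1 ≅ 0.
  H_2: rank ker ∂_2 − rank ∂_3 = (6 − 5) − 0 = 1, and there is no ∂_3, so H_2 ≅ Z.

H_0 ≅ Z,  H_1 = 0,  H_2 ≅ Z.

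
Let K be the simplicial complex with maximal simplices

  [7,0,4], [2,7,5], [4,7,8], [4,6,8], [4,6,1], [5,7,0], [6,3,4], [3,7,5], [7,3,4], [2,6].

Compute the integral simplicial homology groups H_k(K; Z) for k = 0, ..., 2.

H_0 ≅ Z,  H_1 ≅ Z,  H_2 = 0.

We work with the vertex ordering 0 < 1 < 2 < 3 < 4 < 5 < 6 < 7 < 8. The simplices of K, each written with vertices in increasing order, are:

  0-simplices (9): [0], [1], [2], [3], [4], [5], [6], [7], [8]
  1-simplices (18): [0,4], [0,5], [0,7], [1,4], [1,6], [2,5], [2,6], [2,7], [3,4], [3,5], [3,6], [3,7], [4,6], [4,7], [4,8], [5,7], [6,8], [7,8]
  2-simplices (9): [0,4,7], [0,5,7], [1,4,6], [2,5,7], [3,4,6], [3,4,7], [3,5,7], [4,6,8], [4,7,8]

giving chain groups C_0 ≅ Z^9, C_1 ≅ Z^18, C_2 ≅ Z^9.

The boundary map ∂_1: C_1 → C_0 sends each edge [p,q] (with p < q) to q − p. For instance
  ∂[4,7] = [7] − [4].
This gives a 9×18 integer matrix of rank 8; reducing to Smith normal form yields diagonal entries (1,1,1,1,1,1,1,1).

∂_2: C_2 → C_1 sends each 2-simplex [p,q,r] to [q,r] − [p,r] + [p,q]. For instance
  ∂[3,5,7] = [5,7] − [3,7] + [3,5],
  ∂[1,4,6] = [4,6] − [1,6] + [1,4].
As a 18×9 matrix over Z this has rank 9, with invariant factors (1,1,1,1,1,1,1,1,1).

Reading off H_k = ker ∂_k / im ∂_{k+1}:

  H_0: rank C_0 − rank ∂_1 = 9 − 8 = 1, and the invariant factors of ∂_1 are all 1, so H_0 ≅ Z.
  H_1: rank ker ∂_1 − rank ∂_2 = (18 − 8) − 9 = 1, and the invariant factors of ∂_2 are all 1, so H_1 ≅ Z.
  H_2: rank ker ∂_2 − rank ∂_3 = (9 − 9) − 0 = 0, and there is no ∂_3, so H_2 ≅ 0.

As a check, the Euler characteristic is 9 − 18 + 9 = 0, which agrees with 1 − 1 + 0 = 0.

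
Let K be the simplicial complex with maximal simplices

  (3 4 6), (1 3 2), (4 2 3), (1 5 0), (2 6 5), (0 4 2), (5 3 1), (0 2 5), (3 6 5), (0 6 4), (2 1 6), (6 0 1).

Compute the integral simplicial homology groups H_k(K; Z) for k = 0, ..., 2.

H_0 = Z,  H_1 = Z/2Z,  H_2 = 0.

Order the vertices as 0 < 1 < 2 < 3 < 4 < 5 < 6. Listing each simplex with vertices in this order, K has dimension 2 with simplices:

  0-simplices (7): [0], [1], [2], [3], [4], [5], [6]
  1-simplices (18): [0,1], [0,2], [0,4], [0,5], [0,6], [1,2], [1,3], [1,5], [1,6], [2,3], [2,4], [2,5], [2,6], [3,4], [3,5], [3,6], [4,6], [5,6]
  2-simplices (12): [0,1,5], [0,1,6], [0,2,4], [0,2,5], [0,4,6], [1,2,3], [1,2,6], [1,3,5], [2,3,4], [2,5,6], [3,4,6], [3,5,6]

giving chain groups C_0 ≅ Z^7, C_1 ≅ Z^18, C_2 ≅ Z^12.

Boundary ∂_1: C_1 → C_0 maps an edge to its endpoints' difference, ∂[p,q] = q − p. For instance
  ∂[0,2] = [2] − [0].
The resulting 7×18 matrix has rank 6, and its Smith normal form has invariant factors (1,1,1,1,1,1).

∂_2: C_2 → C_1 sends each 2-simplex [p,q,r] to [q,r] − [p,r] + [p,q]. For instance
  ∂[0,2,5] = [2,5] − [0,5] + [0,2],
  ∂[1,3,5] = [3,5] − [1,5] + [1,3].
The 18×12 boundary matrix has rank 12 and Smith normal form diag(1,1,1,1,1,1,1,1,1,1,1,2).

Now H_k = ker ∂_k / im ∂_{k+1}, so:

  H_0: rank C_0 − rank ∂_1 = 7 − 6 = 1, and the invariant factors of ∂_1 are all 1, so H_0 = Z.
  H_1: rank ker ∂_1 − rank ∂_2 = (18 − 6) − 12 = 0, and ∂_2 has invariant factor 2 > 1, so H_1 = Z/2Z.
  H_2: rank ker ∂_2 − rank ∂_3 = (12 − 12) − 0 = 0, and there is no ∂_3, so H_2 = 0.

As a check, the Euler characteristic is 7 − 18 + 12 = 1, which agrees with 1 − 0 + 0 = 1.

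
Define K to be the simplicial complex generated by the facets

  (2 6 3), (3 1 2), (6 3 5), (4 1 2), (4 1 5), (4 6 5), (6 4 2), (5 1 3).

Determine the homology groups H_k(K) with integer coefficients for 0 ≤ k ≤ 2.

H_0 = Z,  H_1 = 0,  H_2 = Z.

Fix the vertex order 1 < 2 < 3 < 4 < 5 < 6 and write every simplex with vertices in increasing order. Then dim K = 2 and the simplices of K are:

  0-simplices (6): [1], [2], [3], [4], [5], [6]
  1-simplices (12): [1,2], [1,3], [1,4], [1,5], [2,3], [2,4], [2,6], [3,5], [3,6], [4,5], [4,6], [5,6]
  2-simplices (8): [1,2,3], [1,2,4], [1,3,5], [1,4,5], [2,3,6], [2,4,6], [3,5,6], [4,5,6]

so the chain groups are C_0 ≅ Z^6, C_1 ≅ Z^12, C_2 ≅ Z^8.

Boundary ∂_1: C_1 → C_0 is given by ∂[p,q] = [q] − [p].
The resulting 6×12 matrix has rank 5, and its Smith normal form has invariant factors (1,1,1,1,1).

The boundary map ∂_2: C_2 → C_1 acts by ∂[p,q,r] = [q,r] − [p,r] + [p,q]. For instance
  ∂[4,5,6] = [5,6] − [4,6] + [4,5],
  ∂[2,4,6] = [4,6] − [2,6] + [2,4].
This gives a 12×8 integer matrix of rank 7; reducing to Smith normal form yields diagonal entries (1,1,1,1,1,1,1).

Computing H_k = (kernel of ∂_k) / (image of ∂_{k+1}):

  H_0: rank C_0 − rank ∂_1 = 6 − 5 = 1, and the invariant factors of ∂_1 are all 1, so H_0 ≅ Z.
  H_1: rank ker ∂_1 − rank ∂_2 = (12 − 5) − 7 = 0, and the invariant factors of ∂_2 are all 1, so H_1 ≅ 0.
  H_2: rank ker ∂_2 − rank ∂_3 = (8 − 7) − 0 = 1, and there is no ∂_3, so H_2 ≅ Z.

As a check, the Euler characteristic is 6 − 12 + 8 = 2, which agrees with 1 − 0 + 1 = 2.
(K is a triangulation of the 2-sphere S^2.)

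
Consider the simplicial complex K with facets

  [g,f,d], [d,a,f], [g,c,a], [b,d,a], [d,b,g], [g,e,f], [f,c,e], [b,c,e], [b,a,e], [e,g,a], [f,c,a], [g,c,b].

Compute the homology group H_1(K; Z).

H_1 ≅ Z/2Z.

Fix the vertex order a < b < c < d < e < f < g and write every simplex with vertices in increasing order. Then dim K = 2 and the simplices of K are:

  0-simplices (7): a, b, c, d, e, f, g
  1-simplices (18): ab, ac, ad, ae, af, ag, bc, bd, be, bg, ce, cf, cg, df, dg, ef, eg, fg
  2-simplices (12): abd, abe, acf, acg, adf, aeg, bce, bcg, bdg, cef, dfg, efg

so the chain groups are C_0 ≅ Z^7, C_1 ≅ Z^18, C_2 ≅ Z^12.

∂_1: C_1 → C_0 sends each edge [p,q] (with p < q) to q − p. For instance
  ∂bd = d − b.
As a 7×18 matrix over Z this has rank 6, with invariant factors (1,1,1,1,1,1).

∂_2: C_2 → C_1 maps a triangle to the signed sum of its edges. For instance
  ∂aeg = eg − ag + ae,
  ∂adf = df − af + ad.
The resulting 18×12 matrix has rank 12, and its Smith normal form has invariant factors (1,1,1,1,1,1,1,1,1,1,1,2).

Computing H_k = (kernel of ∂_k) / (image of ∂_{k+1}):

  H_1: rank ker ∂_1 − rank ∂_2 = (18 − 6) − 12 = 0, and ∂_2 has invariant factor 2 > 1, so H_1 ≅ Z/2Z.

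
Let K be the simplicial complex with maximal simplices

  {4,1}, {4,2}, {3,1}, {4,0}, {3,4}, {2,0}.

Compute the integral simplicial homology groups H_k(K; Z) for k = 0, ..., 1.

Order the vertices as 0 < 1 < 2 < 3 < 4. Listing each simplex with vertices in this order, K has dimension 1 with simplices:

  0-simplices (5): [0], [1], [2], [3], [4]
  1-simplices (6): [0,2], [0,4], [1,3], [1,4], [2,4], [3,4]

giving chain groups C_0 ≅ Z^5, C_1 ≅ Z^6.

The boundary map ∂_1: C_1 → C_0 is given by ∂[p,q] = [q] − [p]. For instance
  ∂[1,4] = [4] − [1].
The 5×6 boundary matrix has rank 4 and Smith normal form diag(1,1,1,1).

Now H_k = ker ∂_k / im ∂_{k+1}, so:

  H_0: rank C_0 − rank ∂_1 = 5 − 4 = 1, and the invariant factors of ∂_1 are all 1, so H_0 ≅ Z.
  H_1: rank ker ∂_1 − rank ∂_2 = (6 − 4) − 0 = 2, and there is no ∂_2, so H_1 ≅ Z^2.

As a check, the Euler characteristic is 5 − 6 = -1, which agrees with 1 − 2 = -1.
(K is a triangulation of a wedge of 2 circles.)

H_0 ≅ Z,  H_1 ≅ Z^2.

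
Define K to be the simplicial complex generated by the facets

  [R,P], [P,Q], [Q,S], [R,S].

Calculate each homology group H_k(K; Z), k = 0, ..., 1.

Take the total order P < Q < R < S on the vertex set. Then K (dimension 1) consists of the simplices:

  0-simplices (4): P, Q, R, S
  1-simplices (4): PQ, PR, QS, RS

Hence C_0 ≅ Z^4, C_1 ≅ Z^4.

∂_1: C_1 → C_0 is given by ∂[p,q] = [q] − [p]. For instance
  ∂PR = R − P.
The 4×4 boundary matrix has rank 3 and Smith normal form diag(1,1,1).

Now H_k = ker ∂_k / im ∂_{k+1}, so:

  H_0: rank C_0 − rank ∂_1 = 4 − 3 = 1, and the invariant factors of ∂_1 are all 1, so H_0 = Z.
  H_1: rank ker ∂_1 − rank ∂_2 = (4 − 3) − 0 = 1, and there is no ∂_2, so H_1 = Z.

H_0 = Z,  H_1 = Z.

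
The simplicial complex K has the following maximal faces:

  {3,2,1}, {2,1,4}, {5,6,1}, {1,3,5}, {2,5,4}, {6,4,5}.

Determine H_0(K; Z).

K has 6 vertices, 12 edges, 6 triangles.
rank ∂_0 = 0, rank ∂_1 = 5 ⇒ b_0 = 6 − 0 − 5 = 1; all invariant factors of ∂_1 are 1 so no torsion. So H_0 = Z.

H_0 ≅ Z.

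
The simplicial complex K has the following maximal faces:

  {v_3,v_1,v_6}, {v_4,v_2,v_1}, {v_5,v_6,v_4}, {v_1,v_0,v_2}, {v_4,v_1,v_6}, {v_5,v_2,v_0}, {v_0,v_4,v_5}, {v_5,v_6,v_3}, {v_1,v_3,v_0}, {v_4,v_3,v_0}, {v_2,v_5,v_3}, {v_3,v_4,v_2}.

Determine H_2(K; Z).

Fix the vertex order v_0 < v_1 < v_2 < v_3 < v_4 < v_5 < v_6 and write every simplex with vertices in increasing order. Then dim K = 2 and the simplices of K are:

  0-simplices (7): [v_0], [v_1], [v_2], [v_3], [v_4], [v_5], [v_6]
  1-simplices (18): (18 of them)
  2-simplices (12): (12 of them)

so the chain groups are C_0 ≅ Z^7, C_1 ≅ Z^18, C_2 ≅ Z^12.

The boundary map ∂_1: C_1 → C_0 maps an edge to its endpoints' difference, ∂[p,q] = q − p. For instance
  ∂[v_3,v_4] = [v_4] − [v_3].
As a 7×18 matrix over Z this has rank 6, with invariant factors (1,1,1,1,1,1).

The boundary map ∂_2: C_2 → C_1 acts by ∂[p,q,r] = [q,r] − [p,r] + [p,q]. For instance
  ∂[v_2,v_3,v_4] = [v_3,v_4] − [v_2,v_4] + [v_2,v_3],
  ∂[v_0,v_1,v_3] = [v_1,v_3] − [v_0,v_3] + [v_0,v_1].
This gives a 18×12 integer matrix of rank 12; reducing to Smith normal form yields diagonal entries (1,1,1,1,1,1,1,1,1,1,1,2).

Reading off H_k = ker ∂_k / im ∂_{k+1}:

  H_2: rank ker ∂_2 − rank ∂_3 = (12 − 12) − 0 = 0, and there is no ∂_3, so H_2 = 0.

H_2 ≅ 0.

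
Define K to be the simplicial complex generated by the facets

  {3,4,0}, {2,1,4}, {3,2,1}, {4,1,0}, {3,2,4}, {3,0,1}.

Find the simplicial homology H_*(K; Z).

K has 5 vertices, 9 edges, 6 triangles.
rank ∂_0 = 0, rank ∂_1 = 4 ⇒ b_0 = 5 − 0 − 4 = 1; all invariant factors of ∂_1 are 1 so no torsion. So H_0 ≅ Z.
rank ∂_1 = 4, rank ∂_2 = 5 ⇒ b_1 = 9 − 4 − 5 = 0; all invariant factors of ∂_2 are 1 so no torsion. So H_1 ≅ 0.
rank ∂_2 = 5, rank ∂_3 = 0 ⇒ b_2 = 6 − 5 − 0 = 1. So H_2 ≅ Z.

H_0 = Z,  H_1 = 0,  H_2 = Z.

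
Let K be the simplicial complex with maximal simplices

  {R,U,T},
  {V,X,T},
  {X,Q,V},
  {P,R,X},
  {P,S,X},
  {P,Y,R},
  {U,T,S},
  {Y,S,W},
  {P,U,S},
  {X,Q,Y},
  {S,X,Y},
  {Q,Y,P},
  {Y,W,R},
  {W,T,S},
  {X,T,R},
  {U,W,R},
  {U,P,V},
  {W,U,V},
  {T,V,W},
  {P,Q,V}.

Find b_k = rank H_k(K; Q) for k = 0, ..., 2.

Take the total order P < Q < R < S < T < U < V < W < X < Y on the vertex set. Then K (dimension 2) consists of the simplices:

  0-simplices (10): P, Q, R, S, T, U, V, W, X, Y
  1-simplices (30): PQ, PR, PS, PU, PV, PX, PY, QV, QX, QY, RT, RU, RW, RX, RY, ST, SU, SW, SX, SY, TU, TV, TW, TX, UV, UW, VW, VX, WY, XY
  2-simplices (20): PQV, PQY, PRX, PRY, PSU, PSX, PUV, QVX, QXY, RTU, RTX, RUW, RWY, STU, STW, SWY, SXY, TVW, TVX, UVW

giving chain groups C_0 ≅ Z^10, C_1 ≅ Z^30, C_2 ≅ Z^20.

The boundary map ∂_1: C_1 → C_0 sends each edge [p,q] (with p < q) to q − p. For instance
  ∂ST = T − S.
This gives a 10×30 integer matrix of rank 9; reducing to Smith normal form yields diagonal entries (1,1,1,1,1,1,1,1,1).

∂_2: C_2 → C_1 acts by ∂[p,q,r] = [q,r] − [p,r] + [p,q]. For instance
  ∂PSX = SX − PX + PS,
  ∂SXY = XY − SY + SX.
The resulting 30×20 matrix has rank 20, and its Smith normal form has invariant factors (1,1,1,1,1,1,1,1,1,1,1,1,1,1,1,1,1,1,1,2).

From H_k ≅ ker(∂_k) / im(∂_{k+1}) we obtain:

  H_0: rank C_0 − rank ∂_1 = 10 − 9 = 1, and the invariant factors of ∂_1 are all 1, so H_0 ≅ Z.
  H_1: rank ker ∂_1 − rank ∂_2 = (30 − 9) − 20 = 1, and ∂_2 has invariant factor 2 > 1, so H_1 ≅ Z ⊕ Z/2.
  H_2: rank ker ∂_2 − rank ∂_3 = (20 − 20) − 0 = 0, and there is no ∂_3, so H_2 ≅ 0.

Hence the Betti numbers are b_0 = 1, b_1 = 1, b_2 = 0.

b_0 = 1, b_1 = 1, b_2 = 0.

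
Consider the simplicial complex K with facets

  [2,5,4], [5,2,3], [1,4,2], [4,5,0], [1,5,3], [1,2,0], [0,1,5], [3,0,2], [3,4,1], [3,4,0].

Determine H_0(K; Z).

H_0 ≅ Z.

Take the total order 0 < 1 < 2 < 3 < 4 < 5 on the vertex set. Then K (dimension 2) consists of the simplices:

  0-simplices (6): [0], [1], [2], [3], [4], [5]
  1-simplices (15): [0,1], [0,2], [0,3], [0,4], [0,5], [1,2], [1,3], [1,4], [1,5], [2,3], [2,4], [2,5], [3,4], [3,5], [4,5]
  2-simplices (10): [0,1,2], [0,1,5], [0,2,3], [0,3,4], [0,4,5], [1,2,4], [1,3,4], [1,3,5], [2,3,5], [2,4,5]

so the chain groups are C_0 ≅ Z^6, C_1 ≅ Z^15, C_2 ≅ Z^10.

∂_1: C_1 → C_0 is given by ∂[p,q] = [q] − [p]. For instance
  ∂[1,3] = [3] − [1].
As a 6×15 matrix over Z this has rank 5, with invariant factors (1,1,1,1,1).

The boundary map ∂_2: C_2 → C_1 acts by ∂[p,q,r] = [q,r] − [p,r] + [p,q]. For instance
  ∂[1,2,4] = [2,4] − [1,4] + [1,2],
  ∂[0,1,2] = [1,2] − [0,2] + [0,1].
This gives a 15×10 integer matrix of rank 10; reducing to Smith normal form yields diagonal entries (1,1,1,1,1,1,1,1,1,2).

Now H_k = ker ∂_k / im ∂_{k+1}, so:

  H_0: rank C_0 − rank ∂_1 = 6 − 5 = 1, and the invariant factors of ∂_1 are all 1, so H_0 = Z.

(K is a triangulation of the real projective plane RP^2.)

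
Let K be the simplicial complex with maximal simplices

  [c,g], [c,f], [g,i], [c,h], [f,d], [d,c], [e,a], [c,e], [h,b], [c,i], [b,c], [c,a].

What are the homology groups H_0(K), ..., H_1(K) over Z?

H_0 ≅ Z,  H_1 ≅ Z^4.

Fix the vertex order a < b < c < d < e < f < g < h < i and write every simplex with vertices in increasing order. Then dim K = 1 and the simplices of K are:

  0-simplices (9): a, b, c, d, e, f, g, h, i
  1-simplices (12): ac, ae, bc, bh, cd, ce, cf, cg, ch, ci, df, gi

so the chain groups are C_0 ≅ Z^9, C_1 ≅ Z^12.

Boundary ∂_1: C_1 → C_0 maps an edge to its endpoints' difference, ∂[p,q] = q − p. For instance
  ∂ci = i − c.
The resulting 9×12 matrix has rank 8, and its Smith normal form has invariant factors (1,1,1,1,1,1,1,1).

From H_k ≅ ker(∂_k) / im(∂_{k+1}) we obtain:

  H_0: rank C_0 − rank ∂_1 = 9 − 8 = 1, and the invariant factors of ∂_1 are all 1, so H_0 ≅ Z.
  H_1: rank ker ∂_1 − rank ∂_2 = (12 − 8) − 0 = 4, and there is no ∂_2, so H_1 ≅ Z^4.

As a check, the Euler characteristic is 9 − 12 = -3, which agrees with 1 − 4 = -3.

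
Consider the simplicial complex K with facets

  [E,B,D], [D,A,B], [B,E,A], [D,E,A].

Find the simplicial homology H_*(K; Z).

H_0 ≅ Z,  H_1 = 0,  H_2 ≅ Z.

Order the vertices as A < B < D < E. Listing each simplex with vertices in this order, K has dimension 2 with simplices:

  0-simplices (4): A, B, D, E
  1-simplices (6): AB, AD, AE, BD, BE, DE
  2-simplices (4): ABD, ABE, ADE, BDE

giving chain groups C_0 ≅ Z^4, C_1 ≅ Z^6, C_2 ≅ Z^4.

∂_1: C_1 → C_0 maps an edge to its endpoints' difference, ∂[p,q] = q − p.
The resulting 4×6 matrix has rank 3, and its Smith normal form has invariant factors (1,1,1).

Boundary ∂_2: C_2 → C_1 maps a triangle to the signed sum of its edges. For instance
  ∂ABD = BD − AD + AB,
  ∂ADE = DE − AE + AD.
As a 6×4 matrix over Z this has rank 3, with invariant factors (1,1,1).

From H_k ≅ ker(∂_k) / im(∂_{k+1}) we obtain:

  H_0: rank C_0 − rank ∂_1 = 4 − 3 = 1, and the invariant factors of ∂_1 are all 1, so H_0 = Z.
  H_1: rank ker ∂_1 − rank ∂_2 = (6 − 3) − 3 = 0, and the invariant factors of ∂_2 are all 1, so H_1 = 0.
  H_2: rank ker ∂_2 − rank ∂_3 = (4 − 3) − 0 = 1, and there is no ∂_3, so H_2 = Z.

As a check, the Euler characteristic is 4 − 6 + 4 = 2, which agrees with 1 − 0 + 1 = 2.
(K is a triangulation of the 2-sphere S^2.)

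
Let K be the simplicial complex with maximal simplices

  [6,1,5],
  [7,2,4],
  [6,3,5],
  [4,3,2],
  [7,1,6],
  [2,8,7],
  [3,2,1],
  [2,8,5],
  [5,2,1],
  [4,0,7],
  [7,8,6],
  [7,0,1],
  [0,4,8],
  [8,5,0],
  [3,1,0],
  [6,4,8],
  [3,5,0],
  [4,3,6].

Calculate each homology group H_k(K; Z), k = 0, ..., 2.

H_0 ≅ Z,  H_1 ≅ Z × Z/2,  H_2 = 0.

We work with the vertex ordering 0 < 1 < 2 < 3 < 4 < 5 < 6 < 7 < 8. The simplices of K, each written with vertices in increasing order, are:

  0-simplices (9): [0], [1], [2], [3], [4], [5], [6], [7], [8]
  1-simplices (27): (27 of them)
  2-simplices (18): [0,1,3], [0,1,7], [0,3,5], [0,4,7], [0,4,8], [0,5,8], [1,2,3], [1,2,5], [1,5,6], [1,6,7], [2,3,4], [2,4,7], [2,5,8], [2,7,8], [3,4,6], [3,5,6], [4,6,8], [6,7,8]

so the chain groups are C_0 ≅ Z^9, C_1 ≅ Z^27, C_2 ≅ Z^18.

The boundary map ∂_1: C_1 → C_0 sends each edge [p,q] (with p < q) to q − p.
The 9×27 boundary matrix has rank 8 and Smith normal form diag(1,1,1,1,1,1,1,1).

The boundary map ∂_2: C_2 → C_1 maps a triangle to the signed sum of its edges. For instance
  ∂[2,7,8] = [7,8] − [2,8] + [2,7],
  ∂[4,6,8] = [6,8] − [4,8] + [4,6].
This gives a 27×18 integer matrix of rank 18; reducing to Smith normal form yields diagonal entries (1,1,1,1,1,1,1,1,1,1,1,1,1,1,1,1,1,2).

Reading off H_k = ker ∂_k / im ∂_{k+1}:

  H_0: rank C_0 − rank ∂_1 = 9 − 8 = 1, and the invariant factors of ∂_1 are all 1, so H_0 ≅ Z.
  H_1: rank ker ∂_1 − rank ∂_2 = (27 − 8) − 18 = 1, and ∂_2 has invariant factor 2 > 1, so H_1 ≅ Z × Z/2.
  H_2: rank ker ∂_2 − rank ∂_3 = (18 − 18) − 0 = 0, and there is no ∂_3, so H_2 ≅ 0.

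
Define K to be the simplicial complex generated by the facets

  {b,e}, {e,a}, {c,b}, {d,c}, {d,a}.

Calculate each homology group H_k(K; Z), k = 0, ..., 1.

K has 5 vertices, 5 edges.
rank ∂_0 = 0, rank ∂_1 = 4 ⇒ b_0 = 5 − 0 − 4 = 1; all invariant factors of ∂_1 are 1 so no torsion. So H_0 ≅ Z.
rank ∂_1 = 4, rank ∂_2 = 0 ⇒ b_1 = 5 − 4 − 0 = 1. So H_1 ≅ Z.

H_0 = Z,  H_1 = Z.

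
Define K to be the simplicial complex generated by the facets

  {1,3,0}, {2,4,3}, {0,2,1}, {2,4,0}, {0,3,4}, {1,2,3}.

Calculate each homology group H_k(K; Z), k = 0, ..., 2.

We work with the vertex ordering 0 < 1 < 2 < 3 < 4. The simplices of K, each written with vertices in increasing order, are:

  0-simplices (5): [0], [1], [2], [3], [4]
  1-simplices (9): [0,1], [0,2], [0,3], [0,4], [1,2], [1,3], [2,3], [2,4], [3,4]
  2-simplices (6): [0,1,2], [0,1,3], [0,2,4], [0,3,4], [1,2,3], [2,3,4]

giving chain groups C_0 ≅ Z^5, C_1 ≅ Z^9, C_2 ≅ Z^6.

∂_1: C_1 → C_0 maps an edge to its endpoints' difference, ∂[p,q] = q − p.
As a 5×9 matrix over Z this has rank 4, with invariant factors (1,1,1,1).

Boundary ∂_2: C_2 → C_1 sends each 2-simplex [p,q,r] to [q,r] − [p,r] + [p,q]. For instance
  ∂[0,2,4] = [2,4] − [0,4] + [0,2],
  ∂[1,2,3] = [2,3] − [1,3] + [1,2].
The 9×6 boundary matrix has rank 5 and Smith normal form diag(1,1,1,1,1).

Computing H_k = (kernel of ∂_k) / (image of ∂_{k+1}):

  H_0: rank C_0 − rank ∂_1 = 5 − 4 = 1, and the invariant factors of ∂_1 are all 1, so H_0 = Z.
  H_1: rank ker ∂_1 − rank ∂_2 = (9 − 4) − 5 = 0, and the invariant factors of ∂_2 are all 1, so H_1 = 0.
  H_2: rank ker ∂_2 − rank ∂_3 = (6 − 5) − 0 = 1, and there is no ∂_3, so H_2 = Z.

As a check, the Euler characteristic is 5 − 9 + 6 = 2, which agrees with 1 − 0 + 1 = 2.
(K is a triangulation of the 2-sphere S^2.)

H_0 = Z,  H_1 = 0,  H_2 = Z.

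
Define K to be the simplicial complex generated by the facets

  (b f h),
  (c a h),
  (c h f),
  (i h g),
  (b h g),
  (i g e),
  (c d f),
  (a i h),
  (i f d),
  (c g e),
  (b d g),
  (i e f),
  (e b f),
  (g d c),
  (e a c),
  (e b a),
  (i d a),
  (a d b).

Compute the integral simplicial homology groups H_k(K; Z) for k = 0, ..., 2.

H_0 ≅ Z,  H_1 ≅ Z^2,  H_2 ≅ Z.

Take the total order a < b < c < d < e < f < g < h < i on the vertex set. Then K (dimension 2) consists of the simplices:

  0-simplices (9): a, b, c, d, e, f, g, h, i
  1-simplices (27): ab, ac, ad, ae, ah, ai, bd, be, bf, bg, bh, cd, ce, cf, cg, ch, df, dg, di, ef, eg, ei, fh, fi, gh, gi, hi
  2-simplices (18): abd, abe, ace, ach, adi, ahi, bdg, bef, bfh, bgh, cdf, cdg, ceg, cfh, dfi, efi, egi, ghi

Hence C_0 ≅ Z^9, C_1 ≅ Z^27, C_2 ≅ Z^18.

Boundary ∂_1: C_1 → C_0 is given by ∂[p,q] = [q] − [p].
As a 9×27 matrix over Z this has rank 8, with invariant factors (1,1,1,1,1,1,1,1).

∂_2: C_2 → C_1 maps a triangle to the signed sum of its edges. For instance
  ∂egi = gi − ei + eg,
  ∂efi = fi − ei + ef.
As a 27×18 matrix over Z this has rank 17, with invariant factors (1,1,1,1,1,1,1,1,1,1,1,1,1,1,1,1,1).

From H_k ≅ ker(∂_k) / im(∂_{k+1}) we obtain:

  H_0: rank C_0 − rank ∂_1 = 9 − 8 = 1, and the invariant factors of ∂_1 are all 1, so H_0 = Z.
  H_1: rank ker ∂_1 − rank ∂_2 = (27 − 8) − 17 = 2, and the invariant factors of ∂_2 are all 1, so H_1 = Z^2.
  H_2: rank ker ∂_2 − rank ∂_3 = (18 − 17) − 0 = 1, and there is no ∂_3, so H_2 = Z.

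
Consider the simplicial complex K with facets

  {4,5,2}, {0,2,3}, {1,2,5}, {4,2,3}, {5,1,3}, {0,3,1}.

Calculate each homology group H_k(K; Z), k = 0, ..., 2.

H_0 ≅ Z,  H_1 ≅ Z,  H_2 = 0.

K has 6 vertices, 12 edges, 6 triangles.
rank ∂_0 = 0, rank ∂_1 = 5 ⇒ b_0 = 6 − 0 − 5 = 1; all invariant factors of ∂_1 are 1 so no torsion. So H_0 ≅ Z.
rank ∂_1 = 5, rank ∂_2 = 6 ⇒ b_1 = 12 − 5 − 6 = 1; all invariant factors of ∂_2 are 1 so no torsion. So H_1 ≅ Z.
rank ∂_2 = 6, rank ∂_3 = 0 ⇒ b_2 = 6 − 6 − 0 = 0. So H_2 ≅ 0.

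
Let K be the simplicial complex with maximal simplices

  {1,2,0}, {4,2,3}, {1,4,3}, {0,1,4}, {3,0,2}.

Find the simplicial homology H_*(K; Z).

H_0 ≅ Z,  H_1 ≅ Z,  H_2 = 0.

Order the vertices as 0 < 1 < 2 < 3 < 4. Listing each simplex with vertices in this order, K has dimension 2 with simplices:

  0-simplices (5): [0], [1], [2], [3], [4]
  1-simplices (10): [0,1], [0,2], [0,3], [0,4], [1,2], [1,3], [1,4], [2,3], [2,4], [3,4]
  2-simplices (5): [0,1,2], [0,1,4], [0,2,3], [1,3,4], [2,3,4]

Hence C_0 ≅ Z^5, C_1 ≅ Z^10, C_2 ≅ Z^5.

The boundary map ∂_1: C_1 → C_0 sends each edge [p,q] (with p < q) to q − p. For instance
  ∂[1,2] = [2] − [1].
The 5×10 boundary matrix has rank 4 and Smith normal form diag(1,1,1,1).

The boundary map ∂_2: C_2 → C_1 acts by ∂[p,q,r] = [q,r] − [p,r] + [p,q]. For instance
  ∂[0,1,4] = [1,4] − [0,4] + [0,1],
  ∂[1,3,4] = [3,4] − [1,4] + [1,3].
The resulting 10×5 matrix has rank 5, and its Smith normal form has invariant factors (1,1,1,1,1).

From H_k ≅ ker(∂_k) / im(∂_{k+1}) we obtain:

  H_0: rank C_0 − rank ∂_1 = 5 − 4 = 1, and the invariant factors of ∂_1 are all 1, so H_0 ≅ Z.
  H_1: rank ker ∂_1 − rank ∂_2 = (10 − 4) − 5 = 1, and the invariant factors of ∂_2 are all 1, so H_1 ≅ Z.
  H_2: rank ker ∂_2 − rank ∂_3 = (5 − 5) − 0 = 0, and there is no ∂_3, so H_2 ≅ 0.

As a check, the Euler characteristic is 5 − 10 + 5 = 0, which agrees with 1 − 1 + 0 = 0.
(K is a triangulation of the Möbius band.)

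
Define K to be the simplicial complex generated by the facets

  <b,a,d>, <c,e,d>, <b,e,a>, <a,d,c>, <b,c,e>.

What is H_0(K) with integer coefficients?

Order the vertices as a < b < c < d < e. Listing each simplex with vertices in this order, K has dimension 2 with simplices:

  0-simplices (5): a, b, c, d, e
  1-simplices (10): ab, ac, ad, ae, bc, bd, be, cd, ce, de
  2-simplices (5): abd, abe, acd, bce, cde

giving chain groups C_0 ≅ Z^5, C_1 ≅ Z^10, C_2 ≅ Z^5.

The boundary map ∂_1: C_1 → C_0 maps an edge to its endpoints' difference, ∂[p,q] = q − p. For instance
  ∂ab = b − a.
The resulting 5×10 matrix has rank 4, and its Smith normal form has invariant factors (1,1,1,1).

Boundary ∂_2: C_2 → C_1 acts by ∂[p,q,r] = [q,r] − [p,r] + [p,q]. For instance
  ∂acd = cd − ad + ac,
  ∂bce = ce − be + bc.
This gives a 10×5 integer matrix of rank 5; reducing to Smith normal form yields diagonal entries (1,1,1,1,1).

Reading off H_k = ker ∂_k / im ∂_{k+1}:

  H_0: rank C_0 − rank ∂_1 = 5 − 4 = 1, and the invariant factors of ∂_1 are all 1, so H_0 ≅ Z.

H_0 = Z.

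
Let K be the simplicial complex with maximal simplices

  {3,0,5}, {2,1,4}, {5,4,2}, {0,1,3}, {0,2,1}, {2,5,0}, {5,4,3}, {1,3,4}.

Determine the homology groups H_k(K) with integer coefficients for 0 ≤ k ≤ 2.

H_0 ≅ Z,  H_1 = 0,  H_2 ≅ Z.

We work with the vertex ordering 0 < 1 < 2 < 3 < 4 < 5. The simplices of K, each written with vertices in increasing order, are:

  0-simplices (6): [0], [1], [2], [3], [4], [5]
  1-simplices (12): [0,1], [0,2], [0,3], [0,5], [1,2], [1,3], [1,4], [2,4], [2,5], [3,4], [3,5], [4,5]
  2-simplices (8): [0,1,2], [0,1,3], [0,2,5], [0,3,5], [1,2,4], [1,3,4], [2,4,5], [3,4,5]

Hence C_0 ≅ Z^6, C_1 ≅ Z^12, C_2 ≅ Z^8.

Boundary ∂_1: C_1 → C_0 sends each edge [p,q] (with p < q) to q − p.
The resulting 6×12 matrix has rank 5, and its Smith normal form has invariant factors (1,1,1,1,1).

The boundary map ∂_2: C_2 → C_1 maps a triangle to the signed sum of its edges. For instance
  ∂[0,1,3] = [1,3] − [0,3] + [0,1],
  ∂[0,3,5] = [3,5] − [0,5] + [0,3].
The 12×8 boundary matrix has rank 7 and Smith normal form diag(1,1,1,1,1,1,1).

Reading off H_k = ker ∂_k / im ∂_{k+1}:

  H_0: rank C_0 − rank ∂_1 = 6 − 5 = 1, and the invariant factors of ∂_1 are all 1, so H_0 = Z.
  H_1: rank ker ∂_1 − rank ∂_2 = (12 − 5) − 7 = 0, and the invariant factors of ∂_2 are all 1, so H_1 = 0.
  H_2: rank ker ∂_2 − rank ∂_3 = (8 − 7) − 0 = 1, and there is no ∂_3, so H_2 = Z.

As a check, the Euler characteristic is 6 − 12 + 8 = 2, which agrees with 1 − 0 + 1 = 2.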